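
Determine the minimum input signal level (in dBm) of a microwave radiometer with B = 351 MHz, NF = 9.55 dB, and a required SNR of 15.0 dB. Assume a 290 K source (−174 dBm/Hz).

Sensitivity = −174 + 10 log₁₀(B) + NF + SNR_min
= −174 + 85.45 + 9.55 + 15.0
= −64.00 dBm → −64.0 dBm

−64.0 dBm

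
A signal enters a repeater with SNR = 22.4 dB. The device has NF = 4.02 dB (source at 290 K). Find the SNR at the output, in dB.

18.38 dB

By definition F = SNR_in/SNR_out, so in dB: SNR_out = SNR_in − NF
SNR_out = 22.4 − 4.02 = 18.38 dB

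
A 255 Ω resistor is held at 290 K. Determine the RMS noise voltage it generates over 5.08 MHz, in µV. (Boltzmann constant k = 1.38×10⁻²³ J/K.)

4.55 µV

V_n = √(4kTRB)
4kTRB = 4 × 1.38×10⁻²³ × 290 × 2.55×10² × 5.08×10⁶ = 2.07×10⁻¹¹ V²
V_n = √(2.07×10⁻¹¹) = 4.55×10⁻⁶ V = 4.55 µV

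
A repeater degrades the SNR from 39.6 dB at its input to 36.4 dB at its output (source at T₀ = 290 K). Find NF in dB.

NF (dB) = SNR_in(dB) − SNR_out(dB) when the source is at T₀
NF = 39.6 − 36.4 = 3.2 dB

3.2 dB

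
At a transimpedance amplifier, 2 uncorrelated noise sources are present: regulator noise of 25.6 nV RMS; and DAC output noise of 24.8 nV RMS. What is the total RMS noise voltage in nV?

Uncorrelated sources add in power (mean-square): V_tot = √(ΣV_i²)
V_tot = √[(2.56×10⁻⁸)² + (2.48×10⁻⁸)²] = 3.56×10⁻⁸ V = 35.6 nV

35.6 nV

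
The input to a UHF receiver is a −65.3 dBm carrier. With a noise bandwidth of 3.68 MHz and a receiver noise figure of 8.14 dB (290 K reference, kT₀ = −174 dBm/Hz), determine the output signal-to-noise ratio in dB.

34.9 dB

Noise floor: N = −174 + 10 log₁₀(B) + NF
10 log₁₀(3.68×10⁶) = 65.66 dB
N = −174 + 65.66 + 8.14 = −100.20 dBm
SNR = P_sig − N = −65.3 − (−100.20) = 34.90 dB → 34.9 dB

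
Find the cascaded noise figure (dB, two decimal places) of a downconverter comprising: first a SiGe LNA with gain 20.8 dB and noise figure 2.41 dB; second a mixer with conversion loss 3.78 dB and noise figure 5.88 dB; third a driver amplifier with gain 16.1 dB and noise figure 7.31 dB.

2.68 dB

Convert to linear (a loss of L dB is a gain of −L dB): F_i = 10^(NF_i/10), G_i = 10^(G_i,dB/10)
  Stage 1: F_1 = 10^(2.41/10) = 1.742, G_1 = 10^(20.8/10) = 120.2
  Stage 2: F_2 = 10^(5.88/10) = 3.873, G_2 = 10^(−3.78/10) = 0.4188
  Stage 3: F_3 = 10^(7.31/10) = 5.383, G_3 = 10^(16.1/10) = 40.74
Friis cascade:
  F = 1.742 + (3.873 − 1)/120.2 + (5.383 − 1)/50.35 = 1.853
NF = 10 log₁₀(1.853) = 2.68 dB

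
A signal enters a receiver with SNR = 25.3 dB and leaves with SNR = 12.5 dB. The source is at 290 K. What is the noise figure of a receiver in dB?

12.8 dB

NF (dB) = SNR_in(dB) − SNR_out(dB) when the source is at T₀
NF = 25.3 − 12.5 = 12.8 dB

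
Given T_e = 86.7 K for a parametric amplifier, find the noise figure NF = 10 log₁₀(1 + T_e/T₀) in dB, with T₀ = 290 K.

F = 1 + T_e/T₀ = 1 + 86.7/290 = 1.29897
NF = 10 log₁₀(1.29897) = 1.14 dB

1.14 dB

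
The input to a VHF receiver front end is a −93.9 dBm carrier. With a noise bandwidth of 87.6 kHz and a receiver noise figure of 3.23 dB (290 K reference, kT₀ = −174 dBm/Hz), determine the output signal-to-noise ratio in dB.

27.4 dB

Noise floor: N = −174 + 10 log₁₀(B) + NF
10 log₁₀(8.76×10⁴) = 49.43 dB
N = −174 + 49.43 + 3.23 = −121.34 dBm
SNR = P_sig − N = −93.9 − (−121.34) = 27.44 dB → 27.4 dB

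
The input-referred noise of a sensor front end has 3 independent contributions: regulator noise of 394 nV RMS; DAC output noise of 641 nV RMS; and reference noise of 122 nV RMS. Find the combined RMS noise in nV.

Uncorrelated sources add in power (mean-square): V_tot = √(ΣV_i²)
V_tot = √[(3.94×10⁻⁷)² + (6.41×10⁻⁷)² + (1.22×10⁻⁷)²] = 7.62×10⁻⁷ V = 762 nV

762 nV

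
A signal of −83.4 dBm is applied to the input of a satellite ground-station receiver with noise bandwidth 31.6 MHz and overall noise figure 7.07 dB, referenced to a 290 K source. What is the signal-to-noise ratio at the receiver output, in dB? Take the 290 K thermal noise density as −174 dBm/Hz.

Noise floor: N = −174 + 10 log₁₀(B) + NF
10 log₁₀(3.16×10⁷) = 75 dB
N = −174 + 75 + 7.07 = −91.93 dBm
SNR = P_sig − N = −83.4 − (−91.93) = 8.53 dB → 8.5 dB

8.5 dB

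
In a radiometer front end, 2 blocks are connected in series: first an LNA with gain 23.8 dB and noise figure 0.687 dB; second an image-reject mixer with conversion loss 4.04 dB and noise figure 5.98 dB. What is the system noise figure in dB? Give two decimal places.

0.73 dB

Convert to linear (a loss of L dB is a gain of −L dB): F_i = 10^(NF_i/10), G_i = 10^(G_i,dB/10)
  Stage 1: F_1 = 10^(0.687/10) = 1.171, G_1 = 10^(23.8/10) = 239.9
  Stage 2: F_2 = 10^(5.98/10) = 3.963, G_2 = 10^(−4.04/10) = 0.3945
Friis cascade:
  F = 1.171 + (3.963 − 1)/239.9 = 1.184
NF = 10 log₁₀(1.184) = 0.73 dB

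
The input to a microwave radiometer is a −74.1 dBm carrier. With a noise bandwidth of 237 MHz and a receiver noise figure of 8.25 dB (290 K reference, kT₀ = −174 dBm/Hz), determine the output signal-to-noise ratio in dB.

Noise floor: N = −174 + 10 log₁₀(B) + NF
10 log₁₀(2.37×10⁸) = 83.75 dB
N = −174 + 83.75 + 8.25 = −82.00 dBm
SNR = P_sig − N = −74.1 − (−82.00) = 7.90 dB → 7.9 dB

7.9 dB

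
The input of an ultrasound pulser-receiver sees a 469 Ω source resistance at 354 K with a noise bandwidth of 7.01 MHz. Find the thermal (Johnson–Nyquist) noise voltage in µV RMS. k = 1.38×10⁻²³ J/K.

8.02 µV

V_n = √(4kTRB)
4kTRB = 4 × 1.38×10⁻²³ × 354 × 4.69×10² × 7.01×10⁶ = 6.42×10⁻¹¹ V²
V_n = √(6.42×10⁻¹¹) = 8.02×10⁻⁶ V = 8.02 µV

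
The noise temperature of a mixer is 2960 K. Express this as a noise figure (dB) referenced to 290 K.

F = 1 + T_e/T₀ = 1 + 2960/290 = 11.2069
NF = 10 log₁₀(11.2069) = 10.49 dB

10.49 dB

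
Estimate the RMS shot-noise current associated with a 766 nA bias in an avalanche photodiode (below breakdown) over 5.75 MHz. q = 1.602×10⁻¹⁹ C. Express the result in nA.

I_n = √(2qI·B)
2qI·B = 2 × 1.602×10⁻¹⁹ × 7.66×10⁻⁷ × 5.75×10⁶ = 1.41×10⁻¹⁸ A²
I_n = √(1.41×10⁻¹⁸) = 1.19×10⁻⁹ A = 1.19 nA

1.19 nA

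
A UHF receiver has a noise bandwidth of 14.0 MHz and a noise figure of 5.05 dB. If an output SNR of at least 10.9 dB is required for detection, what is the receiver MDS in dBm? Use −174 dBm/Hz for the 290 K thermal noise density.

Sensitivity = −174 + 10 log₁₀(B) + NF + SNR_min
= −174 + 71.46 + 5.05 + 10.9
= −86.59 dBm → −86.6 dBm

−86.6 dBm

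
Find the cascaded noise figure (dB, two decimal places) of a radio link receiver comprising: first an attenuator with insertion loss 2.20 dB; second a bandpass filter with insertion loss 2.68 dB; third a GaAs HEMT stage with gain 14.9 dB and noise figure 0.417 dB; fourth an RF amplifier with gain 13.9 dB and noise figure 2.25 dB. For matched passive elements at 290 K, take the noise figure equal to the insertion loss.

Convert to linear (a loss of L dB is a gain of −L dB): F_i = 10^(NF_i/10), G_i = 10^(G_i,dB/10)
  Stage 1: F_1 = 10^(2.20/10) = 1.660, G_1 = 10^(−2.20/10) = 0.6026
  Stage 2: F_2 = 10^(2.68/10) = 1.854, G_2 = 10^(−2.68/10) = 0.5395
  Stage 3: F_3 = 10^(0.417/10) = 1.101, G_3 = 10^(14.9/10) = 30.90
  Stage 4: F_4 = 10^(2.25/10) = 1.679, G_4 = 10^(13.9/10) = 24.55
Friis cascade:
  F = 1.660 + (1.854 − 1)/0.6026 + (1.101 − 1)/0.3251 + (1.679 − 1)/10.05 = 3.454
NF = 10 log₁₀(3.454) = 5.38 dB

5.38 dB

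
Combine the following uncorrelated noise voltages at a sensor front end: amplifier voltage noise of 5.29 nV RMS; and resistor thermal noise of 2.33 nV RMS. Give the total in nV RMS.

Uncorrelated sources add in power (mean-square): V_tot = √(ΣV_i²)
V_tot = √[(5.29×10⁻⁹)² + (2.33×10⁻⁹)²] = 5.78×10⁻⁹ V = 5.78 nV

5.78 nV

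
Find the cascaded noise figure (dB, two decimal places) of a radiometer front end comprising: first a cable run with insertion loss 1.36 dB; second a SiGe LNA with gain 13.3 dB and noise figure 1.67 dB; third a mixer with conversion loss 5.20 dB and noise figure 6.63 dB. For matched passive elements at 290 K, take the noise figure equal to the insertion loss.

3.50 dB

Convert to linear (a loss of L dB is a gain of −L dB): F_i = 10^(NF_i/10), G_i = 10^(G_i,dB/10)
  Stage 1: F_1 = 10^(1.36/10) = 1.368, G_1 = 10^(−1.36/10) = 0.7311
  Stage 2: F_2 = 10^(1.67/10) = 1.469, G_2 = 10^(13.3/10) = 21.38
  Stage 3: F_3 = 10^(6.63/10) = 4.603, G_3 = 10^(−5.20/10) = 0.3020
Friis cascade:
  F = 1.368 + (1.469 − 1)/0.7311 + (4.603 − 1)/15.63 = 2.240
NF = 10 log₁₀(2.240) = 3.50 dB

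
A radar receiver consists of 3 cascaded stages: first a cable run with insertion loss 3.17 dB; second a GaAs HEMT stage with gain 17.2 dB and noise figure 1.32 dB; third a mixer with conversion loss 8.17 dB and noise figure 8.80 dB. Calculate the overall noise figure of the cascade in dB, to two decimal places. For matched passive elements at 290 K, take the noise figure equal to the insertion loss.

Convert to linear (a loss of L dB is a gain of −L dB): F_i = 10^(NF_i/10), G_i = 10^(G_i,dB/10)
  Stage 1: F_1 = 10^(3.17/10) = 2.075, G_1 = 10^(−3.17/10) = 0.4819
  Stage 2: F_2 = 10^(1.32/10) = 1.355, G_2 = 10^(17.2/10) = 52.48
  Stage 3: F_3 = 10^(8.80/10) = 7.586, G_3 = 10^(−8.17/10) = 0.1524
Friis cascade:
  F = 2.075 + (1.355 − 1)/0.4819 + (7.586 − 1)/25.29 = 3.072
NF = 10 log₁₀(3.072) = 4.87 dB

4.87 dB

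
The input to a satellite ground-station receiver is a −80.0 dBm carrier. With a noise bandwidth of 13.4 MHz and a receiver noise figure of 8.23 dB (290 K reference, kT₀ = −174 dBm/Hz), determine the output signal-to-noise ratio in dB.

14.5 dB

Noise floor: N = −174 + 10 log₁₀(B) + NF
10 log₁₀(1.34×10⁷) = 71.27 dB
N = −174 + 71.27 + 8.23 = −94.50 dBm
SNR = P_sig − N = −80.0 − (−94.50) = 14.50 dB → 14.5 dB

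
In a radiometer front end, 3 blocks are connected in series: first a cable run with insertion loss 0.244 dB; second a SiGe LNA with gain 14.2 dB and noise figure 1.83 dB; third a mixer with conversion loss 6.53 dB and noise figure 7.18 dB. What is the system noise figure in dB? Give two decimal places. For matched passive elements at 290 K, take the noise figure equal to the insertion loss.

Convert to linear (a loss of L dB is a gain of −L dB): F_i = 10^(NF_i/10), G_i = 10^(G_i,dB/10)
  Stage 1: F_1 = 10^(0.244/10) = 1.058, G_1 = 10^(−0.244/10) = 0.9454
  Stage 2: F_2 = 10^(1.83/10) = 1.524, G_2 = 10^(14.2/10) = 26.30
  Stage 3: F_3 = 10^(7.18/10) = 5.224, G_3 = 10^(−6.53/10) = 0.2223
Friis cascade:
  F = 1.058 + (1.524 − 1)/0.9454 + (5.224 − 1)/24.87 = 1.782
NF = 10 log₁₀(1.782) = 2.51 dB

2.51 dB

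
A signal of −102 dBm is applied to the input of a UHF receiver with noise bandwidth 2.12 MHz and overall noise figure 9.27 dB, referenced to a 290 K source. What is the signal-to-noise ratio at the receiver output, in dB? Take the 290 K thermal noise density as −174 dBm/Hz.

−0.5 dB

Noise floor: N = −174 + 10 log₁₀(B) + NF
10 log₁₀(2.12×10⁶) = 63.26 dB
N = −174 + 63.26 + 9.27 = −101.47 dBm
SNR = P_sig − N = −102 − (−101.47) = −0.53 dB → −0.5 dB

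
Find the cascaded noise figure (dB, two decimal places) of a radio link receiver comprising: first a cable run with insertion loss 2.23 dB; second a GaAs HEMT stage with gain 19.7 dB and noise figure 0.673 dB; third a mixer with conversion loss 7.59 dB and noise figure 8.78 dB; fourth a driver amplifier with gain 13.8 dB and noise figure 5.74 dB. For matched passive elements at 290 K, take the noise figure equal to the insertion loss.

Convert to linear (a loss of L dB is a gain of −L dB): F_i = 10^(NF_i/10), G_i = 10^(G_i,dB/10)
  Stage 1: F_1 = 10^(2.23/10) = 1.671, G_1 = 10^(−2.23/10) = 0.5984
  Stage 2: F_2 = 10^(0.673/10) = 1.168, G_2 = 10^(19.7/10) = 93.33
  Stage 3: F_3 = 10^(8.78/10) = 7.551, G_3 = 10^(−7.59/10) = 0.1742
  Stage 4: F_4 = 10^(5.74/10) = 3.750, G_4 = 10^(13.8/10) = 23.99
Friis cascade:
  F = 1.671 + (1.168 − 1)/0.5984 + (7.551 − 1)/55.85 + (3.750 − 1)/9.727 = 2.351
NF = 10 log₁₀(2.351) = 3.71 dB

3.71 dB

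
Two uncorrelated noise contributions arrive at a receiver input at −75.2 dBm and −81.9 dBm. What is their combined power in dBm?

Convert to linear, add, convert back:
P₁ = 3.02×10⁻¹¹ W, P₂ = 6.46×10⁻¹² W
P_tot = 3.67×10⁻¹¹ W → 10 log₁₀(P_tot / 10⁻³) = −74.4 dBm

−74.4 dBm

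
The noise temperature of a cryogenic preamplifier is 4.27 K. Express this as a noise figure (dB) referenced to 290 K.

0.063 dB

F = 1 + T_e/T₀ = 1 + 4.27/290 = 1.01472
NF = 10 log₁₀(1.01472) = 0.063 dB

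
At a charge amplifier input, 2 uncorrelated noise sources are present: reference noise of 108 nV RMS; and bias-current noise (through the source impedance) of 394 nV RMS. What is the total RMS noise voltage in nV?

Uncorrelated sources add in power (mean-square): V_tot = √(ΣV_i²)
V_tot = √[(1.08×10⁻⁷)² + (3.94×10⁻⁷)²] = 4.09×10⁻⁷ V = 409 nV

409 nV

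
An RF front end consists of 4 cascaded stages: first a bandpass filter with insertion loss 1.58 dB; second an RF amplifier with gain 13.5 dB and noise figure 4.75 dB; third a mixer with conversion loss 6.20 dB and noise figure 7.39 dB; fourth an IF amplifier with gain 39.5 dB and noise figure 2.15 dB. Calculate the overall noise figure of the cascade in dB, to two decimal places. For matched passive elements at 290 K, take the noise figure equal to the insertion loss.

Convert to linear (a loss of L dB is a gain of −L dB): F_i = 10^(NF_i/10), G_i = 10^(G_i,dB/10)
  Stage 1: F_1 = 10^(1.58/10) = 1.439, G_1 = 10^(−1.58/10) = 0.6950
  Stage 2: F_2 = 10^(4.75/10) = 2.985, G_2 = 10^(13.5/10) = 22.39
  Stage 3: F_3 = 10^(7.39/10) = 5.483, G_3 = 10^(−6.20/10) = 0.2399
  Stage 4: F_4 = 10^(2.15/10) = 1.641, G_4 = 10^(39.5/10) = 8913
Friis cascade:
  F = 1.439 + (2.985 − 1)/0.6950 + (5.483 − 1)/15.56 + (1.641 − 1)/3.733 = 4.755
NF = 10 log₁₀(4.755) = 6.77 dB

6.77 dB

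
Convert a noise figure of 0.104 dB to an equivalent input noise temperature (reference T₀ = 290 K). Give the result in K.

7.03 K

F = 10^(0.104/10) = 1.02424
T_e = (F − 1)·T₀ = (1.02424 − 1) × 290 = 7.03 K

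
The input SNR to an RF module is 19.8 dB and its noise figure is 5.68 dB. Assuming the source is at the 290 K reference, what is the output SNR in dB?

By definition F = SNR_in/SNR_out, so in dB: SNR_out = SNR_in − NF
SNR_out = 19.8 − 5.68 = 14.12 dB

14.12 dB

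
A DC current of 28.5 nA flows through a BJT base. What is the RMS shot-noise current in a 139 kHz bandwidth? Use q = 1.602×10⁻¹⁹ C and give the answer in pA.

35.6 pA

I_n = √(2qI·B)
2qI·B = 2 × 1.602×10⁻¹⁹ × 2.85×10⁻⁸ × 1.39×10⁵ = 1.27×10⁻²¹ A²
I_n = √(1.27×10⁻²¹) = 3.56×10⁻¹¹ A = 35.6 pA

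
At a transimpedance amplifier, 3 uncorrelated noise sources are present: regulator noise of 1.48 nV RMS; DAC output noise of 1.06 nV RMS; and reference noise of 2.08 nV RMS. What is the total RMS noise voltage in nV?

2.76 nV

Uncorrelated sources add in power (mean-square): V_tot = √(ΣV_i²)
V_tot = √[(1.48×10⁻⁹)² + (1.06×10⁻⁹)² + (2.08×10⁻⁹)²] = 2.76×10⁻⁹ V = 2.76 nV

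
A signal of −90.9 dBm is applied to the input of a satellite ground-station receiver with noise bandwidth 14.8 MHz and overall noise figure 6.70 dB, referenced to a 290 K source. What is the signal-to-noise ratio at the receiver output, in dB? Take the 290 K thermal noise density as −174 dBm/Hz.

4.7 dB

Noise floor: N = −174 + 10 log₁₀(B) + NF
10 log₁₀(1.48×10⁷) = 71.7 dB
N = −174 + 71.7 + 6.70 = −95.60 dBm
SNR = P_sig − N = −90.9 − (−95.60) = 4.70 dB → 4.7 dB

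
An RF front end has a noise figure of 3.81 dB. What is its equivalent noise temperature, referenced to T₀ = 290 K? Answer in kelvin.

407 K

F = 10^(3.81/10) = 2.40436
T_e = (F − 1)·T₀ = (2.40436 − 1) × 290 = 407 K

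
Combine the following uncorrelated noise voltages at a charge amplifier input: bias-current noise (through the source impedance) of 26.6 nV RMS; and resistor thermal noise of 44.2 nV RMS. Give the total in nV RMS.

Uncorrelated sources add in power (mean-square): V_tot = √(ΣV_i²)
V_tot = √[(2.66×10⁻⁸)² + (4.42×10⁻⁸)²] = 5.16×10⁻⁸ V = 51.6 nV

51.6 nV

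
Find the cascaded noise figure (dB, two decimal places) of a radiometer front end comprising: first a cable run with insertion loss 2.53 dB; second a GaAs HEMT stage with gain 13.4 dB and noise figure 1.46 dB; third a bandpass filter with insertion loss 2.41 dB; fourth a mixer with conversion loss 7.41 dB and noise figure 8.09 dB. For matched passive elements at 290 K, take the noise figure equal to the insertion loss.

Convert to linear (a loss of L dB is a gain of −L dB): F_i = 10^(NF_i/10), G_i = 10^(G_i,dB/10)
  Stage 1: F_1 = 10^(2.53/10) = 1.791, G_1 = 10^(−2.53/10) = 0.5585
  Stage 2: F_2 = 10^(1.46/10) = 1.400, G_2 = 10^(13.4/10) = 21.88
  Stage 3: F_3 = 10^(2.41/10) = 1.742, G_3 = 10^(−2.41/10) = 0.5741
  Stage 4: F_4 = 10^(8.09/10) = 6.442, G_4 = 10^(−7.41/10) = 0.1816
Friis cascade:
  F = 1.791 + (1.400 − 1)/0.5585 + (1.742 − 1)/12.22 + (6.442 − 1)/7.015 = 3.343
NF = 10 log₁₀(3.343) = 5.24 dB

5.24 dB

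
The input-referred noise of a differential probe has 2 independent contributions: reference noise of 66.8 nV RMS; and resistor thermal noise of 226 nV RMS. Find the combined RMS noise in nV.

236 nV

Uncorrelated sources add in power (mean-square): V_tot = √(ΣV_i²)
V_tot = √[(6.68×10⁻⁸)² + (2.26×10⁻⁷)²] = 2.36×10⁻⁷ V = 236 nV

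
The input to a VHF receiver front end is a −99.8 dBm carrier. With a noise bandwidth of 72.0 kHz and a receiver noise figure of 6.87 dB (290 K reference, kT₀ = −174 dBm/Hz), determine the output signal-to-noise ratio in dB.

Noise floor: N = −174 + 10 log₁₀(B) + NF
10 log₁₀(7.20×10⁴) = 48.57 dB
N = −174 + 48.57 + 6.87 = −118.56 dBm
SNR = P_sig − N = −99.8 − (−118.56) = 18.76 dB → 18.8 dB

18.8 dB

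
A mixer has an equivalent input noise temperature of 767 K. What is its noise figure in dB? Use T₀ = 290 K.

F = 1 + T_e/T₀ = 1 + 767/290 = 3.64483
NF = 10 log₁₀(3.64483) = 5.62 dB

5.62 dB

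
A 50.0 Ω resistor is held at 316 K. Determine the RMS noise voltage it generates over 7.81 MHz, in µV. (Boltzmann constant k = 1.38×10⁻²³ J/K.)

V_n = √(4kTRB)
4kTRB = 4 × 1.38×10⁻²³ × 316 × 5.00×10¹ × 7.81×10⁶ = 6.81×10⁻¹² V²
V_n = √(6.81×10⁻¹²) = 2.61×10⁻⁶ V = 2.61 µV

2.61 µV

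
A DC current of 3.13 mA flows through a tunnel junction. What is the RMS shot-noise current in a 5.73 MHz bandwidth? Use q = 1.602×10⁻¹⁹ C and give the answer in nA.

75.8 nA

I_n = √(2qI·B)
2qI·B = 2 × 1.602×10⁻¹⁹ × 3.13×10⁻³ × 5.73×10⁶ = 5.75×10⁻¹⁵ A²
I_n = √(5.75×10⁻¹⁵) = 7.58×10⁻⁸ A = 75.8 nA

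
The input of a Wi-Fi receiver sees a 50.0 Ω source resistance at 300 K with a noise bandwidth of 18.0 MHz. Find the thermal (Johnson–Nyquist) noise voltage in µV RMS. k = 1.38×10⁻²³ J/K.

3.86 µV

V_n = √(4kTRB)
4kTRB = 4 × 1.38×10⁻²³ × 300 × 5.00×10¹ × 1.80×10⁷ = 1.49×10⁻¹¹ V²
V_n = √(1.49×10⁻¹¹) = 3.86×10⁻⁶ V = 3.86 µV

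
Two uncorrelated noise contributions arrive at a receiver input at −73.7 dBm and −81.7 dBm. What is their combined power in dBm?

Convert to linear, add, convert back:
P₁ = 4.27×10⁻¹¹ W, P₂ = 6.76×10⁻¹² W
P_tot = 4.94×10⁻¹¹ W → 10 log₁₀(P_tot / 10⁻³) = −73.1 dBm

−73.1 dBm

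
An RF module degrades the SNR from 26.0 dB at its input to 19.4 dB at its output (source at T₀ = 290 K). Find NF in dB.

NF (dB) = SNR_in(dB) − SNR_out(dB) when the source is at T₀
NF = 26.0 − 19.4 = 6.6 dB

6.6 dB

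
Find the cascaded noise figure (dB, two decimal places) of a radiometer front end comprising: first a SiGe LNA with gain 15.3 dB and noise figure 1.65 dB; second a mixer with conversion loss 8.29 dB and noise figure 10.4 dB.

2.45 dB

Convert to linear (a loss of L dB is a gain of −L dB): F_i = 10^(NF_i/10), G_i = 10^(G_i,dB/10)
  Stage 1: F_1 = 10^(1.65/10) = 1.462, G_1 = 10^(15.3/10) = 33.88
  Stage 2: F_2 = 10^(10.4/10) = 10.96, G_2 = 10^(−8.29/10) = 0.1483
Friis cascade:
  F = 1.462 + (10.96 − 1)/33.88 = 1.756
NF = 10 log₁₀(1.756) = 2.45 dB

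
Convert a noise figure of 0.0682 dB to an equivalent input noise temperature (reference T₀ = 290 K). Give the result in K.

4.59 K

F = 10^(0.0682/10) = 1.01583
T_e = (F − 1)·T₀ = (1.01583 − 1) × 290 = 4.59 K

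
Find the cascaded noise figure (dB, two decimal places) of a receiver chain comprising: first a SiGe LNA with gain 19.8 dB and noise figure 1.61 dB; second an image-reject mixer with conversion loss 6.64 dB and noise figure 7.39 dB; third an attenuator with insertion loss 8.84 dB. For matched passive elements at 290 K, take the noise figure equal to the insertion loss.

Convert to linear (a loss of L dB is a gain of −L dB): F_i = 10^(NF_i/10), G_i = 10^(G_i,dB/10)
  Stage 1: F_1 = 10^(1.61/10) = 1.449, G_1 = 10^(19.8/10) = 95.50
  Stage 2: F_2 = 10^(7.39/10) = 5.483, G_2 = 10^(−6.64/10) = 0.2168
  Stage 3: F_3 = 10^(8.84/10) = 7.656, G_3 = 10^(−8.84/10) = 0.1306
Friis cascade:
  F = 1.449 + (5.483 − 1)/95.50 + (7.656 − 1)/20.70 = 1.817
NF = 10 log₁₀(1.817) = 2.59 dB

2.59 dB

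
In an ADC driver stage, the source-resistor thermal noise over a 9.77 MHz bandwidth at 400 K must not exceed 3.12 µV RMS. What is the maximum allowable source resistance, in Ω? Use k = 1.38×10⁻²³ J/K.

45.1 Ω

Johnson–Nyquist: V_n = √(4kTRB) ⇒ R = V_n² / (4kTB)
4kTB = 4 × 1.38×10⁻²³ × 400 × 9.77×10⁶ = 2.16×10⁻¹³
R = (3.12×10⁻⁶)² / 2.16×10⁻¹³ = 4.51×10¹ Ω = 45.1 Ω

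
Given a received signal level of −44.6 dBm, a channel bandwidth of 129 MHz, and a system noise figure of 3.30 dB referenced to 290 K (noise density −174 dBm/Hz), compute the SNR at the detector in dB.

Noise floor: N = −174 + 10 log₁₀(B) + NF
10 log₁₀(1.29×10⁸) = 81.11 dB
N = −174 + 81.11 + 3.30 = −89.59 dBm
SNR = P_sig − N = −44.6 − (−89.59) = 44.99 dB → 45.0 dB

45.0 dB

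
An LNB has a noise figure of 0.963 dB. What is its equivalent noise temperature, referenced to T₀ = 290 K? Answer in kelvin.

72.0 K

F = 10^(0.963/10) = 1.24825
T_e = (F − 1)·T₀ = (1.24825 − 1) × 290 = 72.0 K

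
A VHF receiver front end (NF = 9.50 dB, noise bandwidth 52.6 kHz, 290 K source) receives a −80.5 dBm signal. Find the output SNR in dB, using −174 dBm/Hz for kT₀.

Noise floor: N = −174 + 10 log₁₀(B) + NF
10 log₁₀(5.26×10⁴) = 47.21 dB
N = −174 + 47.21 + 9.50 = −117.29 dBm
SNR = P_sig − N = −80.5 − (−117.29) = 36.79 dB → 36.8 dB

36.8 dB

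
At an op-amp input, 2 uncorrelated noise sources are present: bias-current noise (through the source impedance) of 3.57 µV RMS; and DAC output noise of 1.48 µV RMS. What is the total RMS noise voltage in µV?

Uncorrelated sources add in power (mean-square): V_tot = √(ΣV_i²)
V_tot = √[(3.57×10⁻⁶)² + (1.48×10⁻⁶)²] = 3.86×10⁻⁶ V = 3.86 µV

3.86 µV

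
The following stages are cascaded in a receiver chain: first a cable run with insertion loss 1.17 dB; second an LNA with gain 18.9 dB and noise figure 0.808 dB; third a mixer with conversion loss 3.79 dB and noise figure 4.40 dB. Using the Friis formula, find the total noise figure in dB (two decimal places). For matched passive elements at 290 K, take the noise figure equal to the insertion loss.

2.06 dB

Convert to linear (a loss of L dB is a gain of −L dB): F_i = 10^(NF_i/10), G_i = 10^(G_i,dB/10)
  Stage 1: F_1 = 10^(1.17/10) = 1.309, G_1 = 10^(−1.17/10) = 0.7638
  Stage 2: F_2 = 10^(0.808/10) = 1.204, G_2 = 10^(18.9/10) = 77.62
  Stage 3: F_3 = 10^(4.40/10) = 2.754, G_3 = 10^(−3.79/10) = 0.4178
Friis cascade:
  F = 1.309 + (1.204 − 1)/0.7638 + (2.754 − 1)/59.29 = 1.606
NF = 10 log₁₀(1.606) = 2.06 dB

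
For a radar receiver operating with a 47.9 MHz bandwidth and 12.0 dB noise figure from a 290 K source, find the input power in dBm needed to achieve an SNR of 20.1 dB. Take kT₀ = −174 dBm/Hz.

−65.1 dBm

Sensitivity = −174 + 10 log₁₀(B) + NF + SNR_min
= −174 + 76.8 + 12.0 + 20.1
= −65.1 dBm → −65.1 dBm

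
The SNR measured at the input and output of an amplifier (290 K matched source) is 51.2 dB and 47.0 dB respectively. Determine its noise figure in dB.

NF (dB) = SNR_in(dB) − SNR_out(dB) when the source is at T₀
NF = 51.2 − 47.0 = 4.2 dB

4.2 dB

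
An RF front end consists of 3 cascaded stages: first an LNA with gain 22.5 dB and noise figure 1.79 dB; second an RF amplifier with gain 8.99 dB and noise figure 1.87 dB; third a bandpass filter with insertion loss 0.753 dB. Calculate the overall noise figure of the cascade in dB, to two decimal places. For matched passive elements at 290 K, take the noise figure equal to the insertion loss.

1.80 dB

Convert to linear (a loss of L dB is a gain of −L dB): F_i = 10^(NF_i/10), G_i = 10^(G_i,dB/10)
  Stage 1: F_1 = 10^(1.79/10) = 1.510, G_1 = 10^(22.5/10) = 177.8
  Stage 2: F_2 = 10^(1.87/10) = 1.538, G_2 = 10^(8.99/10) = 7.925
  Stage 3: F_3 = 10^(0.753/10) = 1.189, G_3 = 10^(−0.753/10) = 0.8408
Friis cascade:
  F = 1.510 + (1.538 − 1)/177.8 + (1.189 − 1)/1409 = 1.513
NF = 10 log₁₀(1.513) = 1.80 dB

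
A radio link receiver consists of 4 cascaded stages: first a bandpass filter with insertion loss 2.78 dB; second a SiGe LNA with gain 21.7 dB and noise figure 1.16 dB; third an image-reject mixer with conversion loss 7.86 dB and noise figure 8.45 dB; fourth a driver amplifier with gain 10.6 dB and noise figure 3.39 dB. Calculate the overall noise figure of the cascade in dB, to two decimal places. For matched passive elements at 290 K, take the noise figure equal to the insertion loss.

Convert to linear (a loss of L dB is a gain of −L dB): F_i = 10^(NF_i/10), G_i = 10^(G_i,dB/10)
  Stage 1: F_1 = 10^(2.78/10) = 1.897, G_1 = 10^(−2.78/10) = 0.5272
  Stage 2: F_2 = 10^(1.16/10) = 1.306, G_2 = 10^(21.7/10) = 147.9
  Stage 3: F_3 = 10^(8.45/10) = 6.998, G_3 = 10^(−7.86/10) = 0.1637
  Stage 4: F_4 = 10^(3.39/10) = 2.183, G_4 = 10^(10.6/10) = 11.48
Friis cascade:
  F = 1.897 + (1.306 − 1)/0.5272 + (6.998 − 1)/77.98 + (2.183 − 1)/12.76 = 2.647
NF = 10 log₁₀(2.647) = 4.23 dB

4.23 dB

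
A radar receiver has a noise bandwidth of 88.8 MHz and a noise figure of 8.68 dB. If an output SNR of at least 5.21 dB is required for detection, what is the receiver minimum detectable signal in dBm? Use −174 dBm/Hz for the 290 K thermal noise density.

−80.6 dBm

Sensitivity = −174 + 10 log₁₀(B) + NF + SNR_min
= −174 + 79.48 + 8.68 + 5.21
= −80.63 dBm → −80.6 dBm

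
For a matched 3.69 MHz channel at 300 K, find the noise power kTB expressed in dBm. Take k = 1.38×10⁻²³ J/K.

−108.2 dBm

P_n = kTB = 1.38×10⁻²³ × 300 × 3.69×10⁶ = 1.53×10⁻¹⁴ W
In dBm: 10 log₁₀(1.53×10⁻¹⁴ / 10⁻³) = −108.2 dBm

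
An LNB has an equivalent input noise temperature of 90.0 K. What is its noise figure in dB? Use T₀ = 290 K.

F = 1 + T_e/T₀ = 1 + 90.0/290 = 1.31034
NF = 10 log₁₀(1.31034) = 1.17 dB

1.17 dB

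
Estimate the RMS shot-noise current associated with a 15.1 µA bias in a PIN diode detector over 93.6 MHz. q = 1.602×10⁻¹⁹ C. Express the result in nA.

21.3 nA

I_n = √(2qI·B)
2qI·B = 2 × 1.602×10⁻¹⁹ × 1.51×10⁻⁵ × 9.36×10⁷ = 4.53×10⁻¹⁶ A²
I_n = √(4.53×10⁻¹⁶) = 2.13×10⁻⁸ A = 21.3 nA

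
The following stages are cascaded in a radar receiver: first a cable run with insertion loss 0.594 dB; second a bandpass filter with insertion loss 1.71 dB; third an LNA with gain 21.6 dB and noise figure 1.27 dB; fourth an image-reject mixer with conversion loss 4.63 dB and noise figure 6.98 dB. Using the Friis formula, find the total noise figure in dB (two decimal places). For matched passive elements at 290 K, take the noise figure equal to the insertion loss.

3.66 dB

Convert to linear (a loss of L dB is a gain of −L dB): F_i = 10^(NF_i/10), G_i = 10^(G_i,dB/10)
  Stage 1: F_1 = 10^(0.594/10) = 1.147, G_1 = 10^(−0.594/10) = 0.8722
  Stage 2: F_2 = 10^(1.71/10) = 1.483, G_2 = 10^(−1.71/10) = 0.6745
  Stage 3: F_3 = 10^(1.27/10) = 1.340, G_3 = 10^(21.6/10) = 144.5
  Stage 4: F_4 = 10^(6.98/10) = 4.989, G_4 = 10^(−4.63/10) = 0.3443
Friis cascade:
  F = 1.147 + (1.483 − 1)/0.8722 + (1.340 − 1)/0.5883 + (4.989 − 1)/85.04 = 2.324
NF = 10 log₁₀(2.324) = 3.66 dB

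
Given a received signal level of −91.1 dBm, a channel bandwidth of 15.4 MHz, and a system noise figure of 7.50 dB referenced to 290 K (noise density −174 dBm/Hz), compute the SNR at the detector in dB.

3.5 dB

Noise floor: N = −174 + 10 log₁₀(B) + NF
10 log₁₀(1.54×10⁷) = 71.88 dB
N = −174 + 71.88 + 7.50 = −94.62 dBm
SNR = P_sig − N = −91.1 − (−94.62) = 3.52 dB → 3.5 dB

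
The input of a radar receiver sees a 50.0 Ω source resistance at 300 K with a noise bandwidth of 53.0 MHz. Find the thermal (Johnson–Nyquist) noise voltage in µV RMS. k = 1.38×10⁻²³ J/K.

V_n = √(4kTRB)
4kTRB = 4 × 1.38×10⁻²³ × 300 × 5.00×10¹ × 5.30×10⁷ = 4.39×10⁻¹¹ V²
V_n = √(4.39×10⁻¹¹) = 6.62×10⁻⁶ V = 6.62 µV

6.62 µV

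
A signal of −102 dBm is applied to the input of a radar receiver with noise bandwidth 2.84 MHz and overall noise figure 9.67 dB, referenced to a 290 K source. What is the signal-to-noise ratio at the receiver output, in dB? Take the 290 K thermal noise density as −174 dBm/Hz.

−2.2 dB

Noise floor: N = −174 + 10 log₁₀(B) + NF
10 log₁₀(2.84×10⁶) = 64.53 dB
N = −174 + 64.53 + 9.67 = −99.80 dBm
SNR = P_sig − N = −102 − (−99.80) = −2.20 dB → −2.2 dB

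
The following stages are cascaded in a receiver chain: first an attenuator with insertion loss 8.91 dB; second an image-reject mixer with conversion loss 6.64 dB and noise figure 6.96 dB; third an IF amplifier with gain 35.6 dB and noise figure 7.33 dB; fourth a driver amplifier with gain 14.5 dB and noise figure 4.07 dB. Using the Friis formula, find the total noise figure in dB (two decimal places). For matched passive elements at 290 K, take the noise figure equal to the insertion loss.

Convert to linear (a loss of L dB is a gain of −L dB): F_i = 10^(NF_i/10), G_i = 10^(G_i,dB/10)
  Stage 1: F_1 = 10^(8.91/10) = 7.780, G_1 = 10^(−8.91/10) = 0.1285
  Stage 2: F_2 = 10^(6.96/10) = 4.966, G_2 = 10^(−6.64/10) = 0.2168
  Stage 3: F_3 = 10^(7.33/10) = 5.408, G_3 = 10^(35.6/10) = 3631
  Stage 4: F_4 = 10^(4.07/10) = 2.553, G_4 = 10^(14.5/10) = 28.18
Friis cascade:
  F = 7.780 + (4.966 − 1)/0.1285 + (5.408 − 1)/0.02786 + (2.553 − 1)/101.2 = 196.8
NF = 10 log₁₀(196.8) = 22.94 dB

22.94 dB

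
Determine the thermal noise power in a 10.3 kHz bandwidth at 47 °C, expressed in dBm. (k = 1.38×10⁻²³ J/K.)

−133.4 dBm

T = 47 °C + 273.15 = 320.15 K
P_n = kTB = 1.38×10⁻²³ × 320.15 × 1.03×10⁴ = 4.55×10⁻¹⁷ W
In dBm: 10 log₁₀(4.55×10⁻¹⁷ / 10⁻³) = −133.4 dBm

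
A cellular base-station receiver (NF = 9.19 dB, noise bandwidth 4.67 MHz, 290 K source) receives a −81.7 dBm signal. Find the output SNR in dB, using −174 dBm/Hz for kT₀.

16.4 dB

Noise floor: N = −174 + 10 log₁₀(B) + NF
10 log₁₀(4.67×10⁶) = 66.69 dB
N = −174 + 66.69 + 9.19 = −98.12 dBm
SNR = P_sig − N = −81.7 − (−98.12) = 16.42 dB → 16.4 dB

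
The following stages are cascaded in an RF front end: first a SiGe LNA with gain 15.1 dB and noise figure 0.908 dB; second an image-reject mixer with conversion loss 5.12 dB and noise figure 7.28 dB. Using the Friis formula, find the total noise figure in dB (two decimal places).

1.36 dB

Convert to linear (a loss of L dB is a gain of −L dB): F_i = 10^(NF_i/10), G_i = 10^(G_i,dB/10)
  Stage 1: F_1 = 10^(0.908/10) = 1.233, G_1 = 10^(15.1/10) = 32.36
  Stage 2: F_2 = 10^(7.28/10) = 5.346, G_2 = 10^(−5.12/10) = 0.3076
Friis cascade:
  F = 1.233 + (5.346 − 1)/32.36 = 1.367
NF = 10 log₁₀(1.367) = 1.36 dB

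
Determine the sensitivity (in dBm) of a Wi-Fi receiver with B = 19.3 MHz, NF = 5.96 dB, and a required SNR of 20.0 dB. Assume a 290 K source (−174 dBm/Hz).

Sensitivity = −174 + 10 log₁₀(B) + NF + SNR_min
= −174 + 72.86 + 5.96 + 20.0
= −75.18 dBm → −75.2 dBm

−75.2 dBm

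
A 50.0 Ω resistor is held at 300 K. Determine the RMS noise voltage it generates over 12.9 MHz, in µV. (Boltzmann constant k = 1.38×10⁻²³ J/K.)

V_n = √(4kTRB)
4kTRB = 4 × 1.38×10⁻²³ × 300 × 5.00×10¹ × 1.29×10⁷ = 1.07×10⁻¹¹ V²
V_n = √(1.07×10⁻¹¹) = 3.27×10⁻⁶ V = 3.27 µV

3.27 µV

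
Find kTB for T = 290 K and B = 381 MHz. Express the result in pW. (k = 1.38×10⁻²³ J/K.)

1.52 pW

P_n = kTB = 1.38×10⁻²³ × 290 × 3.81×10⁸ = 1.52×10⁻¹² W = 1.52 pW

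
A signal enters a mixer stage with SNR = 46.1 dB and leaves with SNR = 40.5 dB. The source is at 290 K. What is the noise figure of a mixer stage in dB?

NF (dB) = SNR_in(dB) − SNR_out(dB) when the source is at T₀
NF = 46.1 − 40.5 = 5.6 dB

5.6 dB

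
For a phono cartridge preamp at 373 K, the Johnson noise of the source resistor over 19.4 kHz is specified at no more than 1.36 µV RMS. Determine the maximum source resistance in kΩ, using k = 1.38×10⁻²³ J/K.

Johnson–Nyquist: V_n = √(4kTRB) ⇒ R = V_n² / (4kTB)
4kTB = 4 × 1.38×10⁻²³ × 373 × 1.94×10⁴ = 3.99×10⁻¹⁶
R = (1.36×10⁻⁶)² / 3.99×10⁻¹⁶ = 4.63×10³ Ω = 4.63 kΩ

4.63 kΩ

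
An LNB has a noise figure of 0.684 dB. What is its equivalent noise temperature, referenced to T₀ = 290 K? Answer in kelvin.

F = 10^(0.684/10) = 1.17058
T_e = (F − 1)·T₀ = (1.17058 − 1) × 290 = 49.5 K

49.5 K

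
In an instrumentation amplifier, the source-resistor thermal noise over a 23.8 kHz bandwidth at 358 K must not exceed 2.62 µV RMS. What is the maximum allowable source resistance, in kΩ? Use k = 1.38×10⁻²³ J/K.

14.6 kΩ

Johnson–Nyquist: V_n = √(4kTRB) ⇒ R = V_n² / (4kTB)
4kTB = 4 × 1.38×10⁻²³ × 358 × 2.38×10⁴ = 4.70×10⁻¹⁶
R = (2.62×10⁻⁶)² / 4.70×10⁻¹⁶ = 1.46×10⁴ Ω = 14.6 kΩ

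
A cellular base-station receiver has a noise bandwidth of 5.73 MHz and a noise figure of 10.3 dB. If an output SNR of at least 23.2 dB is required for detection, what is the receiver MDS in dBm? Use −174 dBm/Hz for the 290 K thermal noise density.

Sensitivity = −174 + 10 log₁₀(B) + NF + SNR_min
= −174 + 67.58 + 10.3 + 23.2
= −72.92 dBm → −72.9 dBm

−72.9 dBm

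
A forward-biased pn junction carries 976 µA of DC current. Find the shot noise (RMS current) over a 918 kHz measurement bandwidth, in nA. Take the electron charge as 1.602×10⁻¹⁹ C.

16.9 nA

I_n = √(2qI·B)
2qI·B = 2 × 1.602×10⁻¹⁹ × 9.76×10⁻⁴ × 9.18×10⁵ = 2.87×10⁻¹⁶ A²
I_n = √(2.87×10⁻¹⁶) = 1.69×10⁻⁸ A = 16.9 nA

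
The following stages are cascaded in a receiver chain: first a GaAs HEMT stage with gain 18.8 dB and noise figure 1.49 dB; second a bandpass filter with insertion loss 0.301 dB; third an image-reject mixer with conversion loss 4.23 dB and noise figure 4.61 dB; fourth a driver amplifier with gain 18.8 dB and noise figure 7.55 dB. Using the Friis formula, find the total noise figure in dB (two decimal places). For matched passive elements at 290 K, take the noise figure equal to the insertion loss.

2.07 dB

Convert to linear (a loss of L dB is a gain of −L dB): F_i = 10^(NF_i/10), G_i = 10^(G_i,dB/10)
  Stage 1: F_1 = 10^(1.49/10) = 1.409, G_1 = 10^(18.8/10) = 75.86
  Stage 2: F_2 = 10^(0.301/10) = 1.072, G_2 = 10^(−0.301/10) = 0.9330
  Stage 3: F_3 = 10^(4.61/10) = 2.891, G_3 = 10^(−4.23/10) = 0.3776
  Stage 4: F_4 = 10^(7.55/10) = 5.689, G_4 = 10^(18.8/10) = 75.86
Friis cascade:
  F = 1.409 + (1.072 − 1)/75.86 + (2.891 − 1)/70.78 + (5.689 − 1)/26.72 = 1.612
NF = 10 log₁₀(1.612) = 2.07 dB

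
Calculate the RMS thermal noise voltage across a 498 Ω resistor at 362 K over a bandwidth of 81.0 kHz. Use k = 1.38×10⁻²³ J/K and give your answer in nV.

898 nV

V_n = √(4kTRB)
4kTRB = 4 × 1.38×10⁻²³ × 362 × 4.98×10² × 8.10×10⁴ = 8.06×10⁻¹³ V²
V_n = √(8.06×10⁻¹³) = 8.98×10⁻⁷ V = 898 nV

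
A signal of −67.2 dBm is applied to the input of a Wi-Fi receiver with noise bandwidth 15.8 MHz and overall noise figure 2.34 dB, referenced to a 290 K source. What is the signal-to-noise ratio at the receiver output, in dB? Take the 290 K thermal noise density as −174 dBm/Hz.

Noise floor: N = −174 + 10 log₁₀(B) + NF
10 log₁₀(1.58×10⁷) = 71.99 dB
N = −174 + 71.99 + 2.34 = −99.67 dBm
SNR = P_sig − N = −67.2 − (−99.67) = 32.47 dB → 32.5 dB

32.5 dB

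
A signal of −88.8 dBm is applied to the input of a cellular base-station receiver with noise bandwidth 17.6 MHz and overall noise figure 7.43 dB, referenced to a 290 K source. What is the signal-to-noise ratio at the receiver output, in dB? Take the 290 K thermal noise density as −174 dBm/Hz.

5.3 dB

Noise floor: N = −174 + 10 log₁₀(B) + NF
10 log₁₀(1.76×10⁷) = 72.46 dB
N = −174 + 72.46 + 7.43 = −94.11 dBm
SNR = P_sig − N = −88.8 − (−94.11) = 5.31 dB → 5.3 dB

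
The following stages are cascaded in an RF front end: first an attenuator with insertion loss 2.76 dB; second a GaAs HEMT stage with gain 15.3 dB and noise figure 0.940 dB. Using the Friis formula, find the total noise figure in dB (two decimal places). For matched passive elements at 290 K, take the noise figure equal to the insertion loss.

3.70 dB

Convert to linear (a loss of L dB is a gain of −L dB): F_i = 10^(NF_i/10), G_i = 10^(G_i,dB/10)
  Stage 1: F_1 = 10^(2.76/10) = 1.888, G_1 = 10^(−2.76/10) = 0.5297
  Stage 2: F_2 = 10^(0.940/10) = 1.242, G_2 = 10^(15.3/10) = 33.88
Friis cascade:
  F = 1.888 + (1.242 − 1)/0.5297 = 2.344
NF = 10 log₁₀(2.344) = 3.70 dB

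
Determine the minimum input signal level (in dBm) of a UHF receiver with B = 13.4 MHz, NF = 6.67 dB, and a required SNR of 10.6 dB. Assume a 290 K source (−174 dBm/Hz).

Sensitivity = −174 + 10 log₁₀(B) + NF + SNR_min
= −174 + 71.27 + 6.67 + 10.6
= −85.46 dBm → −85.5 dBm

−85.5 dBm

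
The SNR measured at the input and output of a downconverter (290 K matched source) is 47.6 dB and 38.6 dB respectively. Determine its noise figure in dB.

9.0 dB

NF (dB) = SNR_in(dB) − SNR_out(dB) when the source is at T₀
NF = 47.6 − 38.6 = 9.0 dB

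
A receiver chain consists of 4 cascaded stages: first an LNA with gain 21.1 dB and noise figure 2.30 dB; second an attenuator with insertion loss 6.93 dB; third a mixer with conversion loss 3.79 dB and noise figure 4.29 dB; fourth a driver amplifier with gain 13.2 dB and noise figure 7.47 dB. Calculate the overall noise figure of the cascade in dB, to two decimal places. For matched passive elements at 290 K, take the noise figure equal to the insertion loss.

Convert to linear (a loss of L dB is a gain of −L dB): F_i = 10^(NF_i/10), G_i = 10^(G_i,dB/10)
  Stage 1: F_1 = 10^(2.30/10) = 1.698, G_1 = 10^(21.1/10) = 128.8
  Stage 2: F_2 = 10^(6.93/10) = 4.932, G_2 = 10^(−6.93/10) = 0.2028
  Stage 3: F_3 = 10^(4.29/10) = 2.685, G_3 = 10^(−3.79/10) = 0.4178
  Stage 4: F_4 = 10^(7.47/10) = 5.585, G_4 = 10^(13.2/10) = 20.89
Friis cascade:
  F = 1.698 + (4.932 − 1)/128.8 + (2.685 − 1)/26.12 + (5.585 − 1)/10.91 = 2.213
NF = 10 log₁₀(2.213) = 3.45 dB

3.45 dB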